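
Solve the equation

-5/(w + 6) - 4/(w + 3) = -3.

w = -5 or w = -1

Multiply both sides by (w + 6)(w + 3):
-5(w + 3) - 4(w + 6) = -3(w + 6)(w + 3).
Expand and collect terms: -3w² - 18w - 15 = 0.
Factor or apply the quadratic formula: w = -5 or w = -1.
Neither value makes a denominator zero (w ≠ -6, w ≠ -3), so both are valid.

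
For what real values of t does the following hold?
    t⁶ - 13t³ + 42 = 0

Let u = t³. The equation becomes u² - 13u + 42 = 0.
Factor: (u - 7)(u - 6) = 0, so u = 7 or u = 6.
t³ = 7 gives t = ∛(7) ≈ 1.9129.
t³ = 6 gives t = ∛(6) ≈ 1.8171.

t = 1.8171 or t = 1.9129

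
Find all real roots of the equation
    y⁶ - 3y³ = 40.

y = -1.71 or y = 2

Let u = y³. The equation becomes u² - 3u - 40 = 0.
Factor: (u - 8)(u + 5) = 0, so u = 8 or u = -5.
y³ = 8 gives y = 2.
y³ = -5 gives y = -∛(5) ≈ -1.71.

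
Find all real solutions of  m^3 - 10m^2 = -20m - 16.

Rearrange: m^3 - 10m^2 + 20m + 16 = 0.
Possible rational roots are divisors of 16. Testing m = 4 gives 0, so (m - 4) is a factor.
Divide: m^3 - 10m^2 + 20m + 16 = (m - 4)(m^2 - 6m - 4).
Apply the quadratic formula to m^2 - 6m - 4 = 0: m = (6 +/- sqrt(52))/2, i.e. m ~= 6.6056 or m ~= -0.6056.

m = -0.6056 or m = 4 or m = 6.6056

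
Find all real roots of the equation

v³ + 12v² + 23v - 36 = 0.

Possible rational roots are divisors of -36. Testing v = -4 gives 0, so (v + 4) is a factor.
Divide: v³ + 12v² + 23v - 36 = (v + 4)(v² + 8v - 9).
Factor the quadratic: v = 1 or v = -9.

v = -9 or v = -4 or v = 1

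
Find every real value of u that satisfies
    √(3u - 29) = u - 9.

u = 10 or u = 11

Square both sides: 3u - 29 = (u - 9)².
Expand and rearrange: u² - 21u + 110 = 0.
Solving gives u = 11 or u = 10.
Check each candidate in the original equation:
  u = 11: √(4) = 2, while u - 9 = 2 — valid.
  u = 10: √(1) = 1, while u - 9 = 1 — valid.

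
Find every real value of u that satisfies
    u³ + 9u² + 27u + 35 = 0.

u = -5

Possible rational roots are divisors of 35. Testing u = -5 gives 0, so (u + 5) is a factor.
Divide: u³ + 9u² + 27u + 35 = (u + 5)(u² + 4u + 7).
The quadratic u² + 4u + 7 has discriminant -12 < 0, so no further real roots.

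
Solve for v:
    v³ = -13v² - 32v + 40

Rearrange: v³ + 13v² + 32v - 40 = 0.
Possible rational roots are divisors of -40. Testing v = -5 gives 0, so (v + 5) is a factor.
Divide: v³ + 13v² + 32v - 40 = (v + 5)(v² + 8v - 8).
Apply the quadratic formula to v² + 8v - 8 = 0: v = (-8 ± √96)/2, i.e. v ≈ 0.899 or v ≈ -8.899.

v = -8.899 or v = -5 or v = 0.899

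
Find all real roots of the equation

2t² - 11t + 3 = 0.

Discriminant: (-11)² − 4·2·3 = 97.
Quadratic formula: t = (11 ± √97) / 4.
So t = √(97)/4 + 11/4 ≈ 5.2122 or t = 11/4 - √(97)/4 ≈ 0.2878.

t = 0.2878 or t = 5.2122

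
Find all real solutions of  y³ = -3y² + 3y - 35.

Rearrange: y³ + 3y² - 3y + 35 = 0.
Possible rational roots are divisors of 35. Testing y = -5 gives 0, so (y + 5) is a factor.
Divide: y³ + 3y² - 3y + 35 = (y + 5)(y² - 2y + 7).
The quadratic y² - 2y + 7 has discriminant -24 < 0, so no further real roots.

y = -5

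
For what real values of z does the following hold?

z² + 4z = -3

z = -3 or z = -1

Bring every term to one side: z² + 4z + 3 = 0.
Factor: (z + 1)(z + 3) = 0.
So z = -1 or z = -3.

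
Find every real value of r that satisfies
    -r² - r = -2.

Bring every term to one side: -r² - r + 2 = 0.
Factor: -1(r + 2)(r - 1) = 0.
So r = -2 or r = 1.

r = -2 or r = 1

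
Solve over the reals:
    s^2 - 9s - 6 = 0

Discriminant: (-9)^2 - 4*1*(-6) = 105.
Quadratic formula: s = (9 +/- sqrt(105)) / 2.
So s = 9/2 + sqrt(105)/2 ~= 9.6235 or s = 9/2 - sqrt(105)/2 ~= -0.6235.

s = -0.6235 or s = 9.6235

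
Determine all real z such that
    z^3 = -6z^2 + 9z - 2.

Rearrange: z^3 + 6z^2 - 9z + 2 = 0.
Possible rational roots are divisors of 2. Testing z = 1 gives 0, so (z - 1) is a factor.
Divide: z^3 + 6z^2 - 9z + 2 = (z - 1)(z^2 + 7z - 2).
Apply the quadratic formula to z^2 + 7z - 2 = 0: z = (-7 +/- sqrt(57))/2, i.e. z ~= 0.2749 or z ~= -7.2749.

z = -7.2749 or z = 0.2749 or z = 1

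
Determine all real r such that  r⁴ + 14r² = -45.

Let u = r². The equation becomes u² + 14u + 45 = 0.
Factor: (u + 9)(u + 5) = 0, so u = -9 or u = -5.
r² = -9 < 0 has no real solution.
r² = -5 < 0 has no real solution.

No real solutions.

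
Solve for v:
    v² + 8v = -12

v = -6 or v = -2

Bring every term to one side: v² + 8v + 12 = 0.
Factor: (v + 2)(v + 6) = 0.
So v = -2 or v = -6.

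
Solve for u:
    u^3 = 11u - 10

Rearrange: u^3 - 11u + 10 = 0.
Possible rational roots are divisors of 10. Testing u = 1 gives 0, so (u - 1) is a factor.
Divide: u^3 - 11u + 10 = (u - 1)(u^2 + u - 10).
Apply the quadratic formula to u^2 + u - 10 = 0: u = (-1 +/- sqrt(41))/2, i.e. u ~= 2.7016 or u ~= -3.7016.

u = -3.7016 or u = 1 or u = 2.7016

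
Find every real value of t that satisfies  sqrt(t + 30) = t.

t = 6

Square both sides: t + 30 = (t)^2.
Expand and rearrange: t^2 - t - 30 = 0.
Solving gives t = 6 or t = -5.
Check each candidate in the original equation:
  t = 6: sqrt(36) = 6, while t = 6 — valid.
  t = -5: sqrt(25) = 5, while t = -5 — extraneous.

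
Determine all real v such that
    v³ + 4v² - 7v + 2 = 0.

v = -5.3723 or v = 0.3723 or v = 1

Possible rational roots are divisors of 2. Testing v = 1 gives 0, so (v - 1) is a factor.
Divide: v³ + 4v² - 7v + 2 = (v - 1)(v² + 5v - 2).
Apply the quadratic formula to v² + 5v - 2 = 0: v = (-5 ± √33)/2, i.e. v ≈ 0.3723 or v ≈ -5.3723.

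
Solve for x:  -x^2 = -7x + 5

x = 0.8074 or x = 6.1926

Rearrange to standard form: -x^2 + 7x - 5 = 0.
Discriminant: (7)^2 - 4*(-1)*(-5) = 29.
Quadratic formula: x = (-7 +/- sqrt(29)) / (-2).
So x = 7/2 - sqrt(29)/2 ~= 0.8074 or x = sqrt(29)/2 + 7/2 ~= 6.1926.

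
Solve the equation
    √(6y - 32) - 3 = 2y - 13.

Isolate the radical: √(6y - 32) = 2y - 10.
Square both sides: 6y - 32 = (2y - 10)².
Expand and rearrange: 4y² - 46y + 132 = 0.
Solving gives y = 6 or y = 5.5.
Check each candidate in the original equation:
  y = 6: √(4) = 2, while 2y - 10 = 2 — valid.
  y = 5.5: √(1) = 1, while 2y - 10 = 1 — valid.

y = 5.5 or y = 6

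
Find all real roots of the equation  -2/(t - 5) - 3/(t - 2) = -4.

t = 2.6198 or t = 5.6302

Multiply both sides by (t - 5)(t - 2):
-2(t - 2) - 3(t - 5) = -4(t - 5)(t - 2).
Expand and collect terms: -4t² + 33t - 59 = 0.
By the quadratic formula, t = (-33 ± √145) / -8, so t ≈ 2.6198 or t ≈ 5.6302.
Neither value makes a denominator zero (t ≠ 5, t ≠ 2), so both are valid.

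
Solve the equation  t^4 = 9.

t = -1.7321 or t = 1.7321

Let u = t^2. The equation becomes u^2 - 9 = 0.
Factor: (u - 3)(u + 3) = 0, so u = 3 or u = -3.
t^2 = 3 gives t = +/-sqrt(3) ~= +/-1.7321.
t^2 = -3 < 0 has no real solution.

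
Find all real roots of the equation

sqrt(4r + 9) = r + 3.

r = -2 or r = 0

Square both sides: 4r + 9 = (r + 3)^2.
Expand and rearrange: r^2 + 2r = 0.
Solving gives r = 0 or r = -2.
Check each candidate in the original equation:
  r = 0: sqrt(9) = 3, while r + 3 = 3 — valid.
  r = -2: sqrt(1) = 1, while r + 3 = 1 — valid.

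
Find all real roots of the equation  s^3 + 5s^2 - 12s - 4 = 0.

s = -6.7016 or s = -0.2984 or s = 2

Possible rational roots are divisors of -4. Testing s = 2 gives 0, so (s - 2) is a factor.
Divide: s^3 + 5s^2 - 12s - 4 = (s - 2)(s^2 + 7s + 2).
Apply the quadratic formula to s^2 + 7s + 2 = 0: s = (-7 +/- sqrt(41))/2, i.e. s ~= -0.2984 or s ~= -6.7016.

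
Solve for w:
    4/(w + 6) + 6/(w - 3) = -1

w = -12.5208 or w = -0.4792

Multiply both sides by (w + 6)(w - 3):
4(w - 3) + 6(w + 6) = -(w + 6)(w - 3).
Expand and collect terms: -w^2 - 13w - 6 = 0.
By the quadratic formula, w = (13 +/- sqrt(145)) / -2, so w ~= -12.5208 or w ~= -0.4792.
Neither value makes a denominator zero (w != -6, w != 3), so both are valid.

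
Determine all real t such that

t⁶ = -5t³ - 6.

t = -1.4422 or t = -1.2599

Let u = t³. The equation becomes u² + 5u + 6 = 0.
Factor: (u + 3)(u + 2) = 0, so u = -3 or u = -2.
t³ = -3 gives t = -∛(3) ≈ -1.4422.
t³ = -2 gives t = -∛(2) ≈ -1.2599.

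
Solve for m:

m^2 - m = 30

Bring every term to one side: m^2 - m - 30 = 0.
Factor: (m - 6)(m + 5) = 0.
So m = 6 or m = -5.

m = -5 or m = 6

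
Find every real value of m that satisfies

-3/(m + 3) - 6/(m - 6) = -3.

m = -2.1962 or m = 8.1962

Multiply both sides by (m + 3)(m - 6):
-3(m - 6) - 6(m + 3) = -3(m + 3)(m - 6).
Expand and collect terms: -3m^2 + 18m + 54 = 0.
By the quadratic formula, m = (-18 +/- sqrt(972)) / -6, so m ~= -2.1962 or m ~= 8.1962.
Neither value makes a denominator zero (m != -3, m != 6), so both are valid.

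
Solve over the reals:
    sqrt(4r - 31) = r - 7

r = 8 or r = 10

Square both sides: 4r - 31 = (r - 7)^2.
Expand and rearrange: r^2 - 18r + 80 = 0.
Solving gives r = 10 or r = 8.
Check each candidate in the original equation:
  r = 10: sqrt(9) = 3, while r - 7 = 3 — valid.
  r = 8: sqrt(1) = 1, while r - 7 = 1 — valid.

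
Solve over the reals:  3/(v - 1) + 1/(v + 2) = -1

v = -4.3028 or v = -0.6972

Multiply both sides by (v - 1)(v + 2):
3(v + 2) + (v - 1) = -(v - 1)(v + 2).
Expand and collect terms: -v² - 5v - 3 = 0.
By the quadratic formula, v = (5 ± √13) / -2, so v ≈ -4.3028 or v ≈ -0.6972.
Neither value makes a denominator zero (v ≠ 1, v ≠ -2), so both are valid.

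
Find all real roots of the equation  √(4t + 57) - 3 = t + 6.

t = -2

Isolate the radical: √(4t + 57) = t + 9.
Square both sides: 4t + 57 = (t + 9)².
Expand and rearrange: t² + 14t + 24 = 0.
Solving gives t = -2 or t = -12.
Check each candidate in the original equation:
  t = -2: √(49) = 7, while t + 9 = 7 — valid.
  t = -12: √(9) = 3, while t + 9 = -3 — extraneous.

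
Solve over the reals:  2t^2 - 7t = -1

Rearrange to standard form: 2t^2 - 7t + 1 = 0.
Discriminant: (-7)^2 - 4*2*1 = 41.
Quadratic formula: t = (7 +/- sqrt(41)) / 4.
So t = sqrt(41)/4 + 7/4 ~= 3.3508 or t = 7/4 - sqrt(41)/4 ~= 0.1492.

t = 0.1492 or t = 3.3508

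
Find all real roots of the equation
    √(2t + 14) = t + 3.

Square both sides: 2t + 14 = (t + 3)².
Expand and rearrange: t² + 4t - 5 = 0.
Solving gives t = 1 or t = -5.
Check each candidate in the original equation:
  t = 1: √(16) = 4, while t + 3 = 4 — valid.
  t = -5: √(4) = 2, while t + 3 = -2 — extraneous.

t = 1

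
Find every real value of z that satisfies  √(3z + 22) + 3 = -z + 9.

Isolate the radical: √(3z + 22) = -z + 6.
Square both sides: 3z + 22 = (-z + 6)².
Expand and rearrange: z² - 15z + 14 = 0.
Solving gives z = 14 or z = 1.
Check each candidate in the original equation:
  z = 14: √(64) = 8, while -z + 6 = -8 — extraneous.
  z = 1: √(25) = 5, while -z + 6 = 5 — valid.

z = 1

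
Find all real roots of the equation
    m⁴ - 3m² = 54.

m = -3 or m = 3

Let u = m². The equation becomes u² - 3u - 54 = 0.
Factor: (u + 6)(u - 9) = 0, so u = -6 or u = 9.
m² = -6 < 0 has no real solution.
m² = 9 gives m = ±3.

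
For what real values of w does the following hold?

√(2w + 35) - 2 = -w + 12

w = 7

Isolate the radical: √(2w + 35) = -w + 14.
Square both sides: 2w + 35 = (-w + 14)².
Expand and rearrange: w² - 30w + 161 = 0.
Solving gives w = 23 or w = 7.
Check each candidate in the original equation:
  w = 23: √(81) = 9, while -w + 14 = -9 — extraneous.
  w = 7: √(49) = 7, while -w + 14 = 7 — valid.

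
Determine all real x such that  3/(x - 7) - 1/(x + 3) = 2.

x = -3.4372 or x = 8.4372

Multiply both sides by (x - 7)(x + 3):
3(x + 3) - (x - 7) = 2(x - 7)(x + 3).
Expand and collect terms: 2x² - 10x - 58 = 0.
By the quadratic formula, x = (10 ± √564) / 4, so x ≈ 8.4372 or x ≈ -3.4372.
Neither value makes a denominator zero (x ≠ 7, x ≠ -3), so both are valid.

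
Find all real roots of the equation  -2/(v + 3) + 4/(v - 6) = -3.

Multiply both sides by (v + 3)(v - 6):
-2(v - 6) + 4(v + 3) = -3(v + 3)(v - 6).
Expand and collect terms: -3v^2 + 7v + 30 = 0.
By the quadratic formula, v = (-7 +/- sqrt(409)) / -6, so v ~= -2.204 or v ~= 4.5373.
Neither value makes a denominator zero (v != -3, v != 6), so both are valid.

v = -2.204 or v = 4.5373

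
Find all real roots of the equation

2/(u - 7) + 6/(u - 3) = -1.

Multiply both sides by (u - 7)(u - 3):
2(u - 3) + 6(u - 7) = -(u - 7)(u - 3).
Expand and collect terms: -u^2 + 2u + 27 = 0.
By the quadratic formula, u = (-2 +/- sqrt(112)) / -2, so u ~= -4.2915 or u ~= 6.2915.
Neither value makes a denominator zero (u != 7, u != 3), so both are valid.

u = -4.2915 or u = 6.2915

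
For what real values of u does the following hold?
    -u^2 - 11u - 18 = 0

u = -9 or u = -2

Factor: -1(u + 2)(u + 9) = 0.
So u = -2 or u = -9.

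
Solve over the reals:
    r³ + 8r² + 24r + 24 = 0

r = -2

Possible rational roots are divisors of 24. Testing r = -2 gives 0, so (r + 2) is a factor.
Divide: r³ + 8r² + 24r + 24 = (r + 2)(r² + 6r + 12).
The quadratic r² + 6r + 12 has discriminant -12 < 0, so no further real roots.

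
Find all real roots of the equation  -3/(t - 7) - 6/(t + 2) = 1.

t = -9.3485 or t = 5.3485

Multiply both sides by (t - 7)(t + 2):
-3(t + 2) - 6(t - 7) = (t - 7)(t + 2).
Expand and collect terms: t^2 + 4t - 50 = 0.
By the quadratic formula, t = (-4 +/- sqrt(216)) / 2, so t ~= 5.3485 or t ~= -9.3485.
Neither value makes a denominator zero (t != 7, t != -2), so both are valid.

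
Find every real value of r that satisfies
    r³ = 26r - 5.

r = -5.1926 or r = 0.1926 or r = 5

Rearrange: r³ - 26r + 5 = 0.
Possible rational roots are divisors of 5. Testing r = 5 gives 0, so (r - 5) is a factor.
Divide: r³ - 26r + 5 = (r - 5)(r² + 5r - 1).
Apply the quadratic formula to r² + 5r - 1 = 0: r = (-5 ± √29)/2, i.e. r ≈ 0.1926 or r ≈ -5.1926.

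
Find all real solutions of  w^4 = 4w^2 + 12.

Let u = w^2. The equation becomes u^2 - 4u - 12 = 0.
Factor: (u + 2)(u - 6) = 0, so u = -2 or u = 6.
w^2 = -2 < 0 has no real solution.
w^2 = 6 gives w = +/-sqrt(6) ~= +/-2.4495.

w = -2.4495 or w = 2.4495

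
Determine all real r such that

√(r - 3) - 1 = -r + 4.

r = 4

Isolate the radical: √(r - 3) = -r + 5.
Square both sides: r - 3 = (-r + 5)².
Expand and rearrange: r² - 11r + 28 = 0.
Solving gives r = 7 or r = 4.
Check each candidate in the original equation:
  r = 7: √(4) = 2, while -r + 5 = -2 — extraneous.
  r = 4: √(1) = 1, while -r + 5 = 1 — valid.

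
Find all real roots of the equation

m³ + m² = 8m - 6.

m = -3.6458 or m = 1 or m = 1.6458

Rearrange: m³ + m² - 8m + 6 = 0.
Possible rational roots are divisors of 6. Testing m = 1 gives 0, so (m - 1) is a factor.
Divide: m³ + m² - 8m + 6 = (m - 1)(m² + 2m - 6).
Apply the quadratic formula to m² + 2m - 6 = 0: m = (-2 ± √28)/2, i.e. m ≈ 1.6458 or m ≈ -3.6458.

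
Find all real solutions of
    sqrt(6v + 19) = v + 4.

Square both sides: 6v + 19 = (v + 4)^2.
Expand and rearrange: v^2 + 2v - 3 = 0.
Solving gives v = 1 or v = -3.
Check each candidate in the original equation:
  v = 1: sqrt(25) = 5, while v + 4 = 5 — valid.
  v = -3: sqrt(1) = 1, while v + 4 = 1 — valid.

v = -3 or v = 1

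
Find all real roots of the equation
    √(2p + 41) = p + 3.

p = 4

Square both sides: 2p + 41 = (p + 3)².
Expand and rearrange: p² + 4p - 32 = 0.
Solving gives p = 4 or p = -8.
Check each candidate in the original equation:
  p = 4: √(49) = 7, while p + 3 = 7 — valid.
  p = -8: √(25) = 5, while p + 3 = -5 — extraneous.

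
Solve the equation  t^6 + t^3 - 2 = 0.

t = -1.2599 or t = 1

Let u = t^3. The equation becomes u^2 + u - 2 = 0.
Factor: (u + 2)(u - 1) = 0, so u = -2 or u = 1.
t^3 = -2 gives t = -(2)^(1/3) ~= -1.2599.
t^3 = 1 gives t = 1.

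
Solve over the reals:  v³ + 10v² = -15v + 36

v = -7.2426 or v = -4 or v = 1.2426

Rearrange: v³ + 10v² + 15v - 36 = 0.
Possible rational roots are divisors of -36. Testing v = -4 gives 0, so (v + 4) is a factor.
Divide: v³ + 10v² + 15v - 36 = (v + 4)(v² + 6v - 9).
Apply the quadratic formula to v² + 6v - 9 = 0: v = (-6 ± √72)/2, i.e. v ≈ 1.2426 or v ≈ -7.2426.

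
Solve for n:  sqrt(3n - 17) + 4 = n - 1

n = 6 or n = 7

Isolate the radical: sqrt(3n - 17) = n - 5.
Square both sides: 3n - 17 = (n - 5)^2.
Expand and rearrange: n^2 - 13n + 42 = 0.
Solving gives n = 7 or n = 6.
Check each candidate in the original equation:
  n = 7: sqrt(4) = 2, while n - 5 = 2 — valid.
  n = 6: sqrt(1) = 1, while n - 5 = 1 — valid.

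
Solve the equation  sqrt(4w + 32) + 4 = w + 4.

w = 8

Isolate the radical: sqrt(4w + 32) = w.
Square both sides: 4w + 32 = (w)^2.
Expand and rearrange: w^2 - 4w - 32 = 0.
Solving gives w = 8 or w = -4.
Check each candidate in the original equation:
  w = 8: sqrt(64) = 8, while w = 8 — valid.
  w = -4: sqrt(16) = 4, while w = -4 — extraneous.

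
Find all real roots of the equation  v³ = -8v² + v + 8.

v = -8 or v = -1 or v = 1

Rearrange: v³ + 8v² - v - 8 = 0.
Possible rational roots are divisors of -8. Testing v = -1 gives 0, so (v + 1) is a factor.
Divide: v³ + 8v² - v - 8 = (v + 1)(v² + 7v - 8).
Factor the quadratic: v = 1 or v = -8.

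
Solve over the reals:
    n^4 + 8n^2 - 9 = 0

n = -1 or n = 1

Let u = n^2. The equation becomes u^2 + 8u - 9 = 0.
Factor: (u + 9)(u - 1) = 0, so u = -9 or u = 1.
n^2 = -9 < 0 has no real solution.
n^2 = 1 gives n = +/-1.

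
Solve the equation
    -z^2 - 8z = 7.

z = -7 or z = -1

Bring every term to one side: -z^2 - 8z - 7 = 0.
Factor: -1(z + 1)(z + 7) = 0.
So z = -1 or z = -7.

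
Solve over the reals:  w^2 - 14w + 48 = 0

w = 6 or w = 8

Factor: (w - 6)(w - 8) = 0.
So w = 6 or w = 8.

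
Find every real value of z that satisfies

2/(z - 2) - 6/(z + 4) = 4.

z = -5.4051 or z = 2.4051

Multiply both sides by (z - 2)(z + 4):
2(z + 4) - 6(z - 2) = 4(z - 2)(z + 4).
Expand and collect terms: 4z² + 12z - 52 = 0.
By the quadratic formula, z = (-12 ± √976) / 8, so z ≈ 2.4051 or z ≈ -5.4051.
Neither value makes a denominator zero (z ≠ 2, z ≠ -4), so both are valid.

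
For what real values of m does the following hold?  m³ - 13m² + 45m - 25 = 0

m = 0.6834 or m = 5 or m = 7.3166

Possible rational roots are divisors of -25. Testing m = 5 gives 0, so (m - 5) is a factor.
Divide: m³ - 13m² + 45m - 25 = (m - 5)(m² - 8m + 5).
Apply the quadratic formula to m² - 8m + 5 = 0: m = (8 ± √44)/2, i.e. m ≈ 7.3166 or m ≈ 0.6834.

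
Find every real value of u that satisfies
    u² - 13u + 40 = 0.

Factor: (u - 8)(u - 5) = 0.
So u = 8 or u = 5.

u = 5 or u = 8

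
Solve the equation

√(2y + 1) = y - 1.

y = 4

Square both sides: 2y + 1 = (y - 1)².
Expand and rearrange: y² - 4y = 0.
Solving gives y = 4 or y = 0.
Check each candidate in the original equation:
  y = 4: √(9) = 3, while y - 1 = 3 — valid.
  y = 0: √(1) = 1, while y - 1 = -1 — extraneous.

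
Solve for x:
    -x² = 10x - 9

x = -10.831 or x = 0.831

Rearrange to standard form: -x² - 10x + 9 = 0.
Discriminant: (-10)² − 4·(-1)·9 = 136.
Quadratic formula: x = (10 ± √136) / (-2).
So x = -√(34) - 5 ≈ -10.831 or x = -5 + √(34) ≈ 0.831.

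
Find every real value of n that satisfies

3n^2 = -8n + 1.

Rearrange to standard form: 3n^2 + 8n - 1 = 0.
Discriminant: (8)^2 - 4*3*(-1) = 76.
Quadratic formula: n = (-8 +/- sqrt(76)) / 6.
So n = -4/3 + sqrt(19)/3 ~= 0.1196 or n = -sqrt(19)/3 - 4/3 ~= -2.7863.

n = -2.7863 or n = 0.1196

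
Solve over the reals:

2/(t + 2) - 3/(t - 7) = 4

Multiply both sides by (t + 2)(t - 7):
2(t - 7) - 3(t + 2) = 4(t + 2)(t - 7).
Expand and collect terms: 4t² - 19t - 36 = 0.
By the quadratic formula, t = (19 ± √937) / 8, so t ≈ 6.2013 or t ≈ -1.4513.
Neither value makes a denominator zero (t ≠ -2, t ≠ 7), so both are valid.

t = -1.4513 or t = 6.2013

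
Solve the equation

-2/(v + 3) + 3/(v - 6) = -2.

v = -1.7604 or v = 4.2604

Multiply both sides by (v + 3)(v - 6):
-2(v - 6) + 3(v + 3) = -2(v + 3)(v - 6).
Expand and collect terms: -2v² + 5v + 15 = 0.
By the quadratic formula, v = (-5 ± √145) / -4, so v ≈ -1.7604 or v ≈ 4.2604.
Neither value makes a denominator zero (v ≠ -3, v ≠ 6), so both are valid.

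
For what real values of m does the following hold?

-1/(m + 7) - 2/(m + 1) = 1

m = -8.3723 or m = -2.6277

Multiply both sides by (m + 7)(m + 1):
-(m + 1) - 2(m + 7) = (m + 7)(m + 1).
Expand and collect terms: m² + 11m + 22 = 0.
By the quadratic formula, m = (-11 ± √33) / 2, so m ≈ -2.6277 or m ≈ -8.3723.
Neither value makes a denominator zero (m ≠ -7, m ≠ -1), so both are valid.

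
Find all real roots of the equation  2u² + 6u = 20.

u = -5 or u = 2

Bring every term to one side: 2u² + 6u - 20 = 0.
Factor: 2(u - 2)(u + 5) = 0.
So u = 2 or u = -5.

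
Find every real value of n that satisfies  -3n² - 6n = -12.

Rearrange to standard form: -3n² - 6n + 12 = 0.
Discriminant: (-6)² − 4·(-3)·12 = 180.
Quadratic formula: n = (6 ± √180) / (-6).
So n = -√(5) - 1 ≈ -3.2361 or n = -1 + √(5) ≈ 1.2361.

n = -3.2361 or n = 1.2361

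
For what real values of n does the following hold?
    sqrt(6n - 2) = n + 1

n = 1 or n = 3

Square both sides: 6n - 2 = (n + 1)^2.
Expand and rearrange: n^2 - 4n + 3 = 0.
Solving gives n = 3 or n = 1.
Check each candidate in the original equation:
  n = 3: sqrt(16) = 4, while n + 1 = 4 — valid.
  n = 1: sqrt(4) = 2, while n + 1 = 2 — valid.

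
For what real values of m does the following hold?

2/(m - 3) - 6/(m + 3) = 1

m = -8.0828 or m = 4.0828

Multiply both sides by (m - 3)(m + 3):
2(m + 3) - 6(m - 3) = (m - 3)(m + 3).
Expand and collect terms: m^2 + 4m - 33 = 0.
By the quadratic formula, m = (-4 +/- sqrt(148)) / 2, so m ~= 4.0828 or m ~= -8.0828.
Neither value makes a denominator zero (m != 3, m != -3), so both are valid.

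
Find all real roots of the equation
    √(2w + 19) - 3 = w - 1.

w = 3

Isolate the radical: √(2w + 19) = w + 2.
Square both sides: 2w + 19 = (w + 2)².
Expand and rearrange: w² + 2w - 15 = 0.
Solving gives w = 3 or w = -5.
Check each candidate in the original equation:
  w = 3: √(25) = 5, while w + 2 = 5 — valid.
  w = -5: √(9) = 3, while w + 2 = -3 — extraneous.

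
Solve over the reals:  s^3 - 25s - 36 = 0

s = -4 or s = -1.6056 or s = 5.6056

Possible rational roots are divisors of -36. Testing s = -4 gives 0, so (s + 4) is a factor.
Divide: s^3 - 25s - 36 = (s + 4)(s^2 - 4s - 9).
Apply the quadratic formula to s^2 - 4s - 9 = 0: s = (4 +/- sqrt(52))/2, i.e. s ~= 5.6056 or s ~= -1.6056.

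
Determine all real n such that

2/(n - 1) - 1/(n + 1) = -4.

Multiply both sides by (n - 1)(n + 1):
2(n + 1) - (n - 1) = -4(n - 1)(n + 1).
Expand and collect terms: -4n^2 - n + 1 = 0.
By the quadratic formula, n = (1 +/- sqrt(17)) / -8, so n ~= -0.6404 or n ~= 0.3904.
Neither value makes a denominator zero (n != 1, n != -1), so both are valid.

n = -0.6404 or n = 0.3904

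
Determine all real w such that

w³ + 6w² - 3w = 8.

Rearrange: w³ + 6w² - 3w - 8 = 0.
Possible rational roots are divisors of -8. Testing w = -1 gives 0, so (w + 1) is a factor.
Divide: w³ + 6w² - 3w - 8 = (w + 1)(w² + 5w - 8).
Apply the quadratic formula to w² + 5w - 8 = 0: w = (-5 ± √57)/2, i.e. w ≈ 1.2749 or w ≈ -6.2749.

w = -6.2749 or w = -1 or w = 1.2749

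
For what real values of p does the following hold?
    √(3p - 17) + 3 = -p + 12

Isolate the radical: √(3p - 17) = -p + 9.
Square both sides: 3p - 17 = (-p + 9)².
Expand and rearrange: p² - 21p + 98 = 0.
Solving gives p = 14 or p = 7.
Check each candidate in the original equation:
  p = 14: √(25) = 5, while -p + 9 = -5 — extraneous.
  p = 7: √(4) = 2, while -p + 9 = 2 — valid.

p = 7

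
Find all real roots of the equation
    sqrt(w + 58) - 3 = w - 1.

Isolate the radical: sqrt(w + 58) = w + 2.
Square both sides: w + 58 = (w + 2)^2.
Expand and rearrange: w^2 + 3w - 54 = 0.
Solving gives w = 6 or w = -9.
Check each candidate in the original equation:
  w = 6: sqrt(64) = 8, while w + 2 = 8 — valid.
  w = -9: sqrt(49) = 7, while w + 2 = -7 — extraneous.

w = 6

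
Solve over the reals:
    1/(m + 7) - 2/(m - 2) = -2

Multiply both sides by (m + 7)(m - 2):
(m - 2) - 2(m + 7) = -2(m + 7)(m - 2).
Expand and collect terms: -2m² - 9m + 44 = 0.
By the quadratic formula, m = (9 ± √433) / -4, so m ≈ -7.4522 or m ≈ 2.9522.
Neither value makes a denominator zero (m ≠ -7, m ≠ 2), so both are valid.

m = -7.4522 or m = 2.9522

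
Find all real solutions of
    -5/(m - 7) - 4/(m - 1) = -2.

Multiply both sides by (m - 7)(m - 1):
-5(m - 1) - 4(m - 7) = -2(m - 7)(m - 1).
Expand and collect terms: -2m^2 + 25m - 47 = 0.
By the quadratic formula, m = (-25 +/- sqrt(249)) / -4, so m ~= 2.3051 or m ~= 10.1949.
Neither value makes a denominator zero (m != 7, m != 1), so both are valid.

m = 2.3051 or m = 10.1949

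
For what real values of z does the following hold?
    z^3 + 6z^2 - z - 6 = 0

Possible rational roots are divisors of -6. Testing z = 1 gives 0, so (z - 1) is a factor.
Divide: z^3 + 6z^2 - z - 6 = (z - 1)(z^2 + 7z + 6).
Factor the quadratic: z = -1 or z = -6.

z = -6 or z = -1 or z = 1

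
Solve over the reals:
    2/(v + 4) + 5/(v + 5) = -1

v = -11.7417 or v = -4.2583

Multiply both sides by (v + 4)(v + 5):
2(v + 5) + 5(v + 4) = -(v + 4)(v + 5).
Expand and collect terms: -v² - 16v - 50 = 0.
By the quadratic formula, v = (16 ± √56) / -2, so v ≈ -11.7417 or v ≈ -4.2583.
Neither value makes a denominator zero (v ≠ -4, v ≠ -5), so both are valid.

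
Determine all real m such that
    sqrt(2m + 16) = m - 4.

m = 10

Square both sides: 2m + 16 = (m - 4)^2.
Expand and rearrange: m^2 - 10m = 0.
Solving gives m = 10 or m = 0.
Check each candidate in the original equation:
  m = 10: sqrt(36) = 6, while m - 4 = 6 — valid.
  m = 0: sqrt(16) = 4, while m - 4 = -4 — extraneous.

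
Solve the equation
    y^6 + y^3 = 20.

Let u = y^3. The equation becomes u^2 + u - 20 = 0.
Factor: (u - 4)(u + 5) = 0, so u = 4 or u = -5.
y^3 = 4 gives y = (4)^(1/3) ~= 1.5874.
y^3 = -5 gives y = -(5)^(1/3) ~= -1.71.

y = -1.71 or y = 1.5874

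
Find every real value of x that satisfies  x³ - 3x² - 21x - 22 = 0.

Possible rational roots are divisors of -22. Testing x = -2 gives 0, so (x + 2) is a factor.
Divide: x³ - 3x² - 21x - 22 = (x + 2)(x² - 5x - 11).
Apply the quadratic formula to x² - 5x - 11 = 0: x = (5 ± √69)/2, i.e. x ≈ 6.6533 or x ≈ -1.6533.

x = -2 or x = -1.6533 or x = 6.6533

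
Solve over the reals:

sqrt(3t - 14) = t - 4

Square both sides: 3t - 14 = (t - 4)^2.
Expand and rearrange: t^2 - 11t + 30 = 0.
Solving gives t = 6 or t = 5.
Check each candidate in the original equation:
  t = 6: sqrt(4) = 2, while t - 4 = 2 — valid.
  t = 5: sqrt(1) = 1, while t - 4 = 1 — valid.

t = 5 or t = 6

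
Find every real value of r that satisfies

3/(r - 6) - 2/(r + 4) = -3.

Multiply both sides by (r - 6)(r + 4):
3(r + 4) - 2(r - 6) = -3(r - 6)(r + 4).
Expand and collect terms: -3r² + 5r + 48 = 0.
By the quadratic formula, r = (-5 ± √601) / -6, so r ≈ -3.2526 or r ≈ 4.9192.
Neither value makes a denominator zero (r ≠ 6, r ≠ -4), so both are valid.

r = -3.2526 or r = 4.9192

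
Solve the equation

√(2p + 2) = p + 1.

Square both sides: 2p + 2 = (p + 1)².
Expand and rearrange: p² - 1 = 0.
Solving gives p = 1 or p = -1.
Check each candidate in the original equation:
  p = 1: √(4) = 2, while p + 1 = 2 — valid.
  p = -1: √(0) = 0, while p + 1 = 0 — valid.

p = -1 or p = 1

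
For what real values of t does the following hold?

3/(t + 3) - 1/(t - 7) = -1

t = -5.7823 or t = 7.7823

Multiply both sides by (t + 3)(t - 7):
3(t - 7) - (t + 3) = -(t + 3)(t - 7).
Expand and collect terms: -t² + 2t + 45 = 0.
By the quadratic formula, t = (-2 ± √184) / -2, so t ≈ -5.7823 or t ≈ 7.7823.
Neither value makes a denominator zero (t ≠ -3, t ≠ 7), so both are valid.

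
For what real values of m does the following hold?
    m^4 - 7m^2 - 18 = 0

m = -3 or m = 3

Let u = m^2. The equation becomes u^2 - 7u - 18 = 0.
Factor: (u + 2)(u - 9) = 0, so u = -2 or u = 9.
m^2 = -2 < 0 has no real solution.
m^2 = 9 gives m = +/-3.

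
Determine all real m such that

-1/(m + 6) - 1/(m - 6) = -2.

Multiply both sides by (m + 6)(m - 6):
-(m - 6) - (m + 6) = -2(m + 6)(m - 6).
Expand and collect terms: -2m² + 2m + 72 = 0.
By the quadratic formula, m = (-2 ± √580) / -4, so m ≈ -5.5208 or m ≈ 6.5208.
Neither value makes a denominator zero (m ≠ -6, m ≠ 6), so both are valid.

m = -5.5208 or m = 6.5208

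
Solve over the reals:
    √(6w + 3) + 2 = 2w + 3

w = -0.5 or w = 1

Isolate the radical: √(6w + 3) = 2w + 1.
Square both sides: 6w + 3 = (2w + 1)².
Expand and rearrange: 4w² - 2w - 2 = 0.
Solving gives w = 1 or w = -0.5.
Check each candidate in the original equation:
  w = 1: √(9) = 3, while 2w + 1 = 3 — valid.
  w = -0.5: √(0) = 0, while 2w + 1 = 0 — valid.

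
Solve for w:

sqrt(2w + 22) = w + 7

w = -3

Square both sides: 2w + 22 = (w + 7)^2.
Expand and rearrange: w^2 + 12w + 27 = 0.
Solving gives w = -3 or w = -9.
Check each candidate in the original equation:
  w = -3: sqrt(16) = 4, while w + 7 = 4 — valid.
  w = -9: sqrt(4) = 2, while w + 7 = -2 — extraneous.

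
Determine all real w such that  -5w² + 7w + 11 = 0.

w = -0.9401 or w = 2.3401

Discriminant: (7)² − 4·(-5)·11 = 269.
Quadratic formula: w = (-7 ± √269) / (-10).
So w = 7/10 - √(269)/10 ≈ -0.9401 or w = 7/10 + √(269)/10 ≈ 2.3401.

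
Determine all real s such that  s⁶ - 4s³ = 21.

s = -1.4422 or s = 1.9129

Let u = s³. The equation becomes u² - 4u - 21 = 0.
Factor: (u - 7)(u + 3) = 0, so u = 7 or u = -3.
s³ = 7 gives s = ∛(7) ≈ 1.9129.
s³ = -3 gives s = -∛(3) ≈ -1.4422.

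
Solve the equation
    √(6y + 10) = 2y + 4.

y = -1.5 or y = -1

Square both sides: 6y + 10 = (2y + 4)².
Expand and rearrange: 4y² + 10y + 6 = 0.
Solving gives y = -1 or y = -1.5.
Check each candidate in the original equation:
  y = -1: √(4) = 2, while 2y + 4 = 2 — valid.
  y = -1.5: √(1) = 1, while 2y + 4 = 1 — valid.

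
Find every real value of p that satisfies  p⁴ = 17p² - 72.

Let u = p². The equation becomes u² - 17u + 72 = 0.
Factor: (u - 8)(u - 9) = 0, so u = 8 or u = 9.
p² = 8 gives p = ±2·√(2) ≈ ±2.8284.
p² = 9 gives p = ±3.

p = -3 or p = -2.8284 or p = 2.8284 or p = 3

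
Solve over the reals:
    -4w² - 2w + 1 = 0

Discriminant: (-2)² − 4·(-4)·1 = 20.
Quadratic formula: w = (2 ± √20) / (-8).
So w = -√(5)/4 - 1/4 ≈ -0.809 or w = -1/4 + √(5)/4 ≈ 0.309.

w = -0.809 or w = 0.309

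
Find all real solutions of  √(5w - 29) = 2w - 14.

w = 9

Square both sides: 5w - 29 = (2w - 14)².
Expand and rearrange: 4w² - 61w + 225 = 0.
Solving gives w = 9 or w = 6.25.
Check each candidate in the original equation:
  w = 9: √(16) = 4, while 2w - 14 = 4 — valid.
  w = 6.25: √(2.25) = 1.5, while 2w - 14 = -1.5 — extraneous.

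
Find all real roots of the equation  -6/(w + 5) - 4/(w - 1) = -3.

Multiply both sides by (w + 5)(w - 1):
-6(w - 1) - 4(w + 5) = -3(w + 5)(w - 1).
Expand and collect terms: -3w^2 - 2w + 29 = 0.
By the quadratic formula, w = (2 +/- sqrt(352)) / -6, so w ~= -3.4603 or w ~= 2.7936.
Neither value makes a denominator zero (w != -5, w != 1), so both are valid.

w = -3.4603 or w = 2.7936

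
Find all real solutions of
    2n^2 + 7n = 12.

Rearrange to standard form: 2n^2 + 7n - 12 = 0.
Discriminant: (7)^2 - 4*2*(-12) = 145.
Quadratic formula: n = (-7 +/- sqrt(145)) / 4.
So n = -7/4 + sqrt(145)/4 ~= 1.2604 or n = -sqrt(145)/4 - 7/4 ~= -4.7604.

n = -4.7604 or n = 1.2604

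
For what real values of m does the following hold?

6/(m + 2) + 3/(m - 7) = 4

m = -0.6342 or m = 7.8842

Multiply both sides by (m + 2)(m - 7):
6(m - 7) + 3(m + 2) = 4(m + 2)(m - 7).
Expand and collect terms: 4m^2 - 29m - 20 = 0.
By the quadratic formula, m = (29 +/- sqrt(1161)) / 8, so m ~= 7.8842 or m ~= -0.6342.
Neither value makes a denominator zero (m != -2, m != 7), so both are valid.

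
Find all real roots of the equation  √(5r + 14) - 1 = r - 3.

Isolate the radical: √(5r + 14) = r - 2.
Square both sides: 5r + 14 = (r - 2)².
Expand and rearrange: r² - 9r - 10 = 0.
Solving gives r = 10 or r = -1.
Check each candidate in the original equation:
  r = 10: √(64) = 8, while r - 2 = 8 — valid.
  r = -1: √(9) = 3, while r - 2 = -3 — extraneous.

r = 10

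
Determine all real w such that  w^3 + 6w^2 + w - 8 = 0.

Possible rational roots are divisors of -8. Testing w = 1 gives 0, so (w - 1) is a factor.
Divide: w^3 + 6w^2 + w - 8 = (w - 1)(w^2 + 7w + 8).
Apply the quadratic formula to w^2 + 7w + 8 = 0: w = (-7 +/- sqrt(17))/2, i.e. w ~= -1.4384 or w ~= -5.5616.

w = -5.5616 or w = -1.4384 or w = 1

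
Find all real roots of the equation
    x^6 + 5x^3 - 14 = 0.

Let u = x^3. The equation becomes u^2 + 5u - 14 = 0.
Factor: (u + 7)(u - 2) = 0, so u = -7 or u = 2.
x^3 = -7 gives x = -(7)^(1/3) ~= -1.9129.
x^3 = 2 gives x = (2)^(1/3) ~= 1.2599.

x = -1.9129 or x = 1.2599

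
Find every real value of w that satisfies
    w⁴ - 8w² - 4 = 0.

w = -2.9107 or w = 2.9107

Let u = w². The equation becomes u² - 8u - 4 = 0.
By the quadratic formula, u = 4 + 2·√(5) or u = 4 - 2·√(5).
w² = 4 + 2·√(5) gives w = ±√(4 + 2·√(5)) ≈ ±2.9107.
w² = 4 - 2·√(5) < 0 has no real solution.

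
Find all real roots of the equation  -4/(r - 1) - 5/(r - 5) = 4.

r = -0.308 or r = 4.058

Multiply both sides by (r - 1)(r - 5):
-4(r - 5) - 5(r - 1) = 4(r - 1)(r - 5).
Expand and collect terms: 4r² - 15r - 5 = 0.
By the quadratic formula, r = (15 ± √305) / 8, so r ≈ 4.058 or r ≈ -0.308.
Neither value makes a denominator zero (r ≠ 1, r ≠ 5), so both are valid.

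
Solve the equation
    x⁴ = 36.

Let u = x². The equation becomes u² - 36 = 0.
Factor: (u - 6)(u + 6) = 0, so u = 6 or u = -6.
x² = 6 gives x = ±√(6) ≈ ±2.4495.
x² = -6 < 0 has no real solution.

x = -2.4495 or x = 2.4495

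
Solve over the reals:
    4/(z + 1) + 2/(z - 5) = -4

z = -2.076 or z = 4.576

Multiply both sides by (z + 1)(z - 5):
4(z - 5) + 2(z + 1) = -4(z + 1)(z - 5).
Expand and collect terms: -4z^2 + 10z + 38 = 0.
By the quadratic formula, z = (-10 +/- sqrt(708)) / -8, so z ~= -2.076 or z ~= 4.576.
Neither value makes a denominator zero (z != -1, z != 5), so both are valid.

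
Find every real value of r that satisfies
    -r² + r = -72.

r = -8 or r = 9

Bring every term to one side: -r² + r + 72 = 0.
Factor: -1(r + 8)(r - 9) = 0.
So r = -8 or r = 9.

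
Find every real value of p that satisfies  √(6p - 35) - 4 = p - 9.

Isolate the radical: √(6p - 35) = p - 5.
Square both sides: 6p - 35 = (p - 5)².
Expand and rearrange: p² - 16p + 60 = 0.
Solving gives p = 10 or p = 6.
Check each candidate in the original equation:
  p = 10: √(25) = 5, while p - 5 = 5 — valid.
  p = 6: √(1) = 1, while p - 5 = 1 — valid.

p = 6 or p = 10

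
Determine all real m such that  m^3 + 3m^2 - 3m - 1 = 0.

m = -3.7321 or m = -0.2679 or m = 1

Possible rational roots are divisors of -1. Testing m = 1 gives 0, so (m - 1) is a factor.
Divide: m^3 + 3m^2 - 3m - 1 = (m - 1)(m^2 + 4m + 1).
Apply the quadratic formula to m^2 + 4m + 1 = 0: m = (-4 +/- sqrt(12))/2, i.e. m ~= -0.2679 or m ~= -3.7321.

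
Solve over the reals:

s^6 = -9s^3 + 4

Let u = s^3. The equation becomes u^2 + 9u - 4 = 0.
By the quadratic formula, u = -9/2 + sqrt(97)/2 or u = -sqrt(97)/2 - 9/2.
s^3 = -9/2 + sqrt(97)/2 gives s = (-9/2 + sqrt(97)/2)^(1/3) ~= 0.7515.
s^3 = -sqrt(97)/2 - 9/2 gives s = -(9/2 + sqrt(97)/2)^(1/3) ~= -2.1123.

s = -2.1123 or s = 0.7515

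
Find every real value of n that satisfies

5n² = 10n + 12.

Rearrange to standard form: 5n² - 10n - 12 = 0.
Discriminant: (-10)² − 4·5·(-12) = 340.
Quadratic formula: n = (10 ± √340) / 10.
So n = 1 + √(85)/5 ≈ 2.8439 or n = 1 - √(85)/5 ≈ -0.8439.

n = -0.8439 or n = 2.8439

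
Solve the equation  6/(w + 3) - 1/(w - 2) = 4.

Multiply both sides by (w + 3)(w - 2):
6(w - 2) - (w + 3) = 4(w + 3)(w - 2).
Expand and collect terms: 4w² - w - 9 = 0.
By the quadratic formula, w = (1 ± √145) / 8, so w ≈ 1.6302 or w ≈ -1.3802.
Neither value makes a denominator zero (w ≠ -3, w ≠ 2), so both are valid.

w = -1.3802 or w = 1.6302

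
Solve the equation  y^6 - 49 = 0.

Let u = y^3. The equation becomes u^2 - 49 = 0.
Factor: (u + 7)(u - 7) = 0, so u = -7 or u = 7.
y^3 = -7 gives y = -(7)^(1/3) ~= -1.9129.
y^3 = 7 gives y = (7)^(1/3) ~= 1.9129.

y = -1.9129 or y = 1.9129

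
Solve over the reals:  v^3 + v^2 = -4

v = -2

Rearrange: v^3 + v^2 + 4 = 0.
Possible rational roots are divisors of 4. Testing v = -2 gives 0, so (v + 2) is a factor.
Divide: v^3 + v^2 + 4 = (v + 2)(v^2 - v + 2).
The quadratic v^2 - v + 2 has discriminant -7 < 0, so no further real roots.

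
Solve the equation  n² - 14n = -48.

Bring every term to one side: n² - 14n + 48 = 0.
Factor: (n - 6)(n - 8) = 0.
So n = 6 or n = 8.

n = 6 or n = 8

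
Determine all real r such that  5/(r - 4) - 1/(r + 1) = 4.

r = -1.2016 or r = 5.2016

Multiply both sides by (r - 4)(r + 1):
5(r + 1) - (r - 4) = 4(r - 4)(r + 1).
Expand and collect terms: 4r² - 16r - 25 = 0.
By the quadratic formula, r = (16 ± √656) / 8, so r ≈ 5.2016 or r ≈ -1.2016.
Neither value makes a denominator zero (r ≠ 4, r ≠ -1), so both are valid.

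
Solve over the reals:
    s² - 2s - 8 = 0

Factor: (s + 2)(s - 4) = 0.
So s = -2 or s = 4.

s = -2 or s = 4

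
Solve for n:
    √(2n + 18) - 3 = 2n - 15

Isolate the radical: √(2n + 18) = 2n - 12.
Square both sides: 2n + 18 = (2n - 12)².
Expand and rearrange: 4n² - 50n + 126 = 0.
Solving gives n = 9 or n = 3.5.
Check each candidate in the original equation:
  n = 9: √(36) = 6, while 2n - 12 = 6 — valid.
  n = 3.5: √(25) = 5, while 2n - 12 = -5 — extraneous.

n = 9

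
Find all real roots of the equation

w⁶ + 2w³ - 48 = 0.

w = -2 or w = 1.8171

Let u = w³. The equation becomes u² + 2u - 48 = 0.
Factor: (u - 6)(u + 8) = 0, so u = 6 or u = -8.
w³ = 6 gives w = ∛(6) ≈ 1.8171.
w³ = -8 gives w = -2.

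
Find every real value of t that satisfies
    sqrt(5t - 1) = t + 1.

Square both sides: 5t - 1 = (t + 1)^2.
Expand and rearrange: t^2 - 3t + 2 = 0.
Solving gives t = 2 or t = 1.
Check each candidate in the original equation:
  t = 2: sqrt(9) = 3, while t + 1 = 3 — valid.
  t = 1: sqrt(4) = 2, while t + 1 = 2 — valid.

t = 1 or t = 2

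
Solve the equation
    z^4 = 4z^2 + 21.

z = -2.6458 or z = 2.6458

Let u = z^2. The equation becomes u^2 - 4u - 21 = 0.
Factor: (u - 7)(u + 3) = 0, so u = 7 or u = -3.
z^2 = 7 gives z = +/-sqrt(7) ~= +/-2.6458.
z^2 = -3 < 0 has no real solution.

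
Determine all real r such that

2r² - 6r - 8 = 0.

Factor: 2(r + 1)(r - 4) = 0.
So r = -1 or r = 4.

r = -1 or r = 4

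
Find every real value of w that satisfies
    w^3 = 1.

w = 1

Rearrange: w^3 - 1 = 0.
Possible rational roots are divisors of -1. Testing w = 1 gives 0, so (w - 1) is a factor.
Divide: w^3 - 1 = (w - 1)(w^2 + w + 1).
The quadratic w^2 + w + 1 has discriminant -3 < 0, so no further real roots.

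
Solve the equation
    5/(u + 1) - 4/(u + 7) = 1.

Multiply both sides by (u + 1)(u + 7):
5(u + 7) - 4(u + 1) = (u + 1)(u + 7).
Expand and collect terms: u² + 7u - 24 = 0.
By the quadratic formula, u = (-7 ± √145) / 2, so u ≈ 2.5208 or u ≈ -9.5208.
Neither value makes a denominator zero (u ≠ -1, u ≠ -7), so both are valid.

u = -9.5208 or u = 2.5208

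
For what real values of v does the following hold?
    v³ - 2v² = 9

v = 3

Rearrange: v³ - 2v² - 9 = 0.
Possible rational roots are divisors of -9. Testing v = 3 gives 0, so (v - 3) is a factor.
Divide: v³ - 2v² - 9 = (v - 3)(v² + v + 3).
The quadratic v² + v + 3 has discriminant -11 < 0, so no further real roots.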